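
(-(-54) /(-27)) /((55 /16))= -32 /55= -0.58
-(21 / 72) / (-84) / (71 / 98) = 49 / 10224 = 0.00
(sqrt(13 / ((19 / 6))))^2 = 78 / 19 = 4.11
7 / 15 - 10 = -143 / 15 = -9.53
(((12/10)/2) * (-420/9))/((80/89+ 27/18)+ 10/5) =-4984/783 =-6.37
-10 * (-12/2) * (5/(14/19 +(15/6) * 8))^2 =135375/38809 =3.49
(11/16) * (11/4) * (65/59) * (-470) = -1848275/1888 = -978.96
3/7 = 0.43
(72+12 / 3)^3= 438976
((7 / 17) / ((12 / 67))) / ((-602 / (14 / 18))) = -0.00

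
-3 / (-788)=3 / 788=0.00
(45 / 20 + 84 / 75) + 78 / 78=437 / 100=4.37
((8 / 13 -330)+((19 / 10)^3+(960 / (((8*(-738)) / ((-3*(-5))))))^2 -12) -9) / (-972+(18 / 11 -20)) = 81147718003 / 238066582000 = 0.34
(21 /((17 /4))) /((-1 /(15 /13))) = -1260 /221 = -5.70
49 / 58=0.84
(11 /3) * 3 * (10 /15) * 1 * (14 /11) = 28 /3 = 9.33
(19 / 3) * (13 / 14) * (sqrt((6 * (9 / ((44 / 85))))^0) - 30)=-7163 / 42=-170.55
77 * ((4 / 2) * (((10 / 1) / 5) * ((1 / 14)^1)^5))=11 / 19208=0.00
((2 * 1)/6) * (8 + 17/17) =3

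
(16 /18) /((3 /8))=64 /27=2.37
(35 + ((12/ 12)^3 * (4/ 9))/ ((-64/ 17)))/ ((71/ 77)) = 37.83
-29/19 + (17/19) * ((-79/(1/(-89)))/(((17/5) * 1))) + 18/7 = 246224/133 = 1851.31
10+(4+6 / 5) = 76 / 5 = 15.20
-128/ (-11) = 128/ 11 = 11.64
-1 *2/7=-0.29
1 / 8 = 0.12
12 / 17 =0.71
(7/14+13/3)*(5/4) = 145/24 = 6.04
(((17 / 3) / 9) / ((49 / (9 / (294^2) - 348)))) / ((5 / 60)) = -53.66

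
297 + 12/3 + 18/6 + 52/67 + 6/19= 388382/1273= 305.09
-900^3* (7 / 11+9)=-77274000000 / 11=-7024909090.91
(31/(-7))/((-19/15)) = 465/133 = 3.50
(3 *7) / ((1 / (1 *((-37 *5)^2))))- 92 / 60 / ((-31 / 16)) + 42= 334227023 / 465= 718767.79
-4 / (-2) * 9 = 18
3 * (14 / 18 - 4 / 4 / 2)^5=3125 / 629856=0.00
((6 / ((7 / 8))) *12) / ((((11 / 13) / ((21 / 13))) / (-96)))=-15080.73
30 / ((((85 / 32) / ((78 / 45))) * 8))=208 / 85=2.45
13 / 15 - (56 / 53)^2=-10523 / 42135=-0.25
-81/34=-2.38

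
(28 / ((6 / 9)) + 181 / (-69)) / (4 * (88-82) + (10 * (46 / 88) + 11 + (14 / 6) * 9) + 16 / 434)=12970958 / 20180775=0.64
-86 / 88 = -43 / 44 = -0.98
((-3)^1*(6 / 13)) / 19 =-0.07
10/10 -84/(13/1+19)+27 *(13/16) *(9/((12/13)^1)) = 13585/64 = 212.27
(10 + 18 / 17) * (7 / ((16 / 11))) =3619 / 68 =53.22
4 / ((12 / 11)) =11 / 3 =3.67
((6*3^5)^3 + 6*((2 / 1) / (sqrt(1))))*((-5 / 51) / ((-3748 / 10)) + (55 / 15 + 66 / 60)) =1176710706113688 / 79645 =14774445428.01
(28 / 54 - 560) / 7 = -2158 / 27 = -79.93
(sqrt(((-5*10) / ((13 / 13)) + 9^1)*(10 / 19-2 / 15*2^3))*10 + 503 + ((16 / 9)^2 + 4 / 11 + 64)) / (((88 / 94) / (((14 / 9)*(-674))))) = -56360848201 / 88209-221746*sqrt(1799490) / 5643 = -691660.02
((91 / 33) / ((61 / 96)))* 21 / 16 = 3822 / 671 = 5.70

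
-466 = -466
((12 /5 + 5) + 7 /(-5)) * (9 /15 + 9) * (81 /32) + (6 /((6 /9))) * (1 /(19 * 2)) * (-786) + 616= 54686 /95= 575.64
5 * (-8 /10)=-4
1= 1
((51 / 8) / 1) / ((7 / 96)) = 612 / 7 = 87.43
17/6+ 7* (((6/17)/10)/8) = 5843/2040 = 2.86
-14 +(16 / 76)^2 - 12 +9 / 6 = -17657 / 722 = -24.46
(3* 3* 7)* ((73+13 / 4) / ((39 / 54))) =172935 / 26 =6651.35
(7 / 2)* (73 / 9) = 511 / 18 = 28.39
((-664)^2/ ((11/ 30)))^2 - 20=174950354531980/ 121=1445870698611.40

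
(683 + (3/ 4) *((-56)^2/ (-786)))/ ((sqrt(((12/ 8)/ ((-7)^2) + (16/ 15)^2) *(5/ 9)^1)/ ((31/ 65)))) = 173975193 *sqrt(257630)/ 219371945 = 402.54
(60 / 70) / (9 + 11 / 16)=96 / 1085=0.09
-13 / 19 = -0.68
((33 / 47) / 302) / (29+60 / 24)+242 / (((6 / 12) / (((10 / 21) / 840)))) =0.27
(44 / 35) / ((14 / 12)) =264 / 245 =1.08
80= 80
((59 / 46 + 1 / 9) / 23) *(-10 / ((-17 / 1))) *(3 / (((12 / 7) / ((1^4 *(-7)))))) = -141365 / 323748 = -0.44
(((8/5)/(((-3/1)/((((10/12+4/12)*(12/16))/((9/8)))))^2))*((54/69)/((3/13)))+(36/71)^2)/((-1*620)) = -706408/704353725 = -0.00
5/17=0.29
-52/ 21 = -2.48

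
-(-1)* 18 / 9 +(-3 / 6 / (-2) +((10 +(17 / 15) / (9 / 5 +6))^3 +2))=6717012233 / 6406452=1048.48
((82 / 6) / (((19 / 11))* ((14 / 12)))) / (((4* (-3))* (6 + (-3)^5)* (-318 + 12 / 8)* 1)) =-451 / 59858379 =-0.00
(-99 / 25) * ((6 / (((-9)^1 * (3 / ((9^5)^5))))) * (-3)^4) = 1279294214066881313188583718 / 25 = 51171768562675252527543350.00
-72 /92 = -18 /23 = -0.78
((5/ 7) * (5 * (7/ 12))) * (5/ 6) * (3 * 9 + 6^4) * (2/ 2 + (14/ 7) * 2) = 11484.38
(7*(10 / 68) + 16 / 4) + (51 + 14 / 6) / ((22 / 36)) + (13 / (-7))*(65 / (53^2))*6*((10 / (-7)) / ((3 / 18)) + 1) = 91547217 / 971278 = 94.25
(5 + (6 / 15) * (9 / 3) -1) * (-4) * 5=-104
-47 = -47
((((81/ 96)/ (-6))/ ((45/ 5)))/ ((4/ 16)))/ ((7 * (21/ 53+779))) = -53/ 4626496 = -0.00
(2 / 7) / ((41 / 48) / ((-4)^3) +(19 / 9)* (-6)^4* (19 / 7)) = 6144 / 159694561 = 0.00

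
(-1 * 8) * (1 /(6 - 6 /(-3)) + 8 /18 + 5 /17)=-1057 /153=-6.91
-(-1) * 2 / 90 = 1 / 45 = 0.02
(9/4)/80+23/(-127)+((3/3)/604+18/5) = 3.45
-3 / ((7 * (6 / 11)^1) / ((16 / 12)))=-22 / 21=-1.05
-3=-3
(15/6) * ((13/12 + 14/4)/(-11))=-25/24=-1.04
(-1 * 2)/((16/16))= -2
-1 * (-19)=19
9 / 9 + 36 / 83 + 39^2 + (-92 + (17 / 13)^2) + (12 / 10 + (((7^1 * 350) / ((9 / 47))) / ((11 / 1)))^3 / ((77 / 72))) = 122382409164487784207 / 83174569335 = 1471392159.20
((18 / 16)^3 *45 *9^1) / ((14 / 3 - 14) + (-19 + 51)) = 885735 / 34816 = 25.44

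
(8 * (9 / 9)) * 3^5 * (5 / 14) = 4860 / 7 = 694.29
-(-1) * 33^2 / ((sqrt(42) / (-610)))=-110715 * sqrt(42) / 7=-102502.17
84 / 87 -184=-5308 / 29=-183.03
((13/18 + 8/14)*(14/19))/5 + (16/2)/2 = 3583/855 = 4.19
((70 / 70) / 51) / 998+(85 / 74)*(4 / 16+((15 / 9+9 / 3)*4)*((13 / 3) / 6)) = 1069325897 / 67796136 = 15.77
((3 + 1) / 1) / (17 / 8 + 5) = 32 / 57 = 0.56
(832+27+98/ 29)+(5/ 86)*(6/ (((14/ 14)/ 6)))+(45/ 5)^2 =1179004/ 1247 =945.47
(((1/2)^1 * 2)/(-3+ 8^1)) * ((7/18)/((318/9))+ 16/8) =1279/3180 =0.40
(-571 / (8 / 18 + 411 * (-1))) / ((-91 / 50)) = -51390 / 67249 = -0.76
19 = 19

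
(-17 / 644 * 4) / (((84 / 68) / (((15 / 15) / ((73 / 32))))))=-9248 / 246813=-0.04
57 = 57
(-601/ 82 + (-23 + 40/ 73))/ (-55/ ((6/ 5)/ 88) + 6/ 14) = 3743691/ 506960326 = 0.01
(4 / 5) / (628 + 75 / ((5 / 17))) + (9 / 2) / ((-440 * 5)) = -4427 / 3885200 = -0.00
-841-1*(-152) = -689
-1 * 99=-99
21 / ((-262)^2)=21 / 68644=0.00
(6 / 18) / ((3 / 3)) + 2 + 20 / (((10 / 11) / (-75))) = -4943 / 3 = -1647.67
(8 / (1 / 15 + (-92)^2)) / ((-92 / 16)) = -480 / 2920103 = -0.00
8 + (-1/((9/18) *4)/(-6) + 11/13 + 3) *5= 4313/156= 27.65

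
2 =2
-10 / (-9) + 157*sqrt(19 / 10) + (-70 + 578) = 157*sqrt(190) / 10 + 4582 / 9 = 725.52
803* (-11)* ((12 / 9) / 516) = -8833 / 387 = -22.82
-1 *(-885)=885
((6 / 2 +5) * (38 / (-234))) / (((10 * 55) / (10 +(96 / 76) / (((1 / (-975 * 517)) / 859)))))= 8313608008 / 6435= 1291935.98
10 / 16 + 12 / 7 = 131 / 56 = 2.34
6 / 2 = 3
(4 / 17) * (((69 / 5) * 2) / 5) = 552 / 425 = 1.30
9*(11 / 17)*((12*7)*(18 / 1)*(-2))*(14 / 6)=-698544 / 17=-41090.82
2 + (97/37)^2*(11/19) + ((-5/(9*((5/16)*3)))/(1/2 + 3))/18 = 264125045/44244711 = 5.97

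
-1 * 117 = -117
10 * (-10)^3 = -10000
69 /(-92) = -3 /4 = -0.75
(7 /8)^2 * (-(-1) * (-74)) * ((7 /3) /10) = -12691 /960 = -13.22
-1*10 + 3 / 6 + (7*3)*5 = 191 / 2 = 95.50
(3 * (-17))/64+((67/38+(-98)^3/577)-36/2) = -1156440873/701632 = -1648.22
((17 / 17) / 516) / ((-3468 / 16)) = -1 / 111843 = -0.00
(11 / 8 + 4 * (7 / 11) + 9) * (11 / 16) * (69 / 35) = 78453 / 4480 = 17.51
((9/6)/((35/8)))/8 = 3/70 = 0.04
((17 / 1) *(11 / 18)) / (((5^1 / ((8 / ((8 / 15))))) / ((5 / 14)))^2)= 4675 / 392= 11.93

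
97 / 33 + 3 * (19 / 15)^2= 2132 / 275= 7.75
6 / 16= 0.38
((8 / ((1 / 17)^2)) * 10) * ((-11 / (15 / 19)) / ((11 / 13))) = -1142128 / 3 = -380709.33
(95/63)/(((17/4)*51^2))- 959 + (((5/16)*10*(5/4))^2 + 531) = -1177355102017/2852527104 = -412.74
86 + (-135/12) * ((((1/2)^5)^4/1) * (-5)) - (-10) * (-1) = 76.00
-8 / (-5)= 8 / 5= 1.60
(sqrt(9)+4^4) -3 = 256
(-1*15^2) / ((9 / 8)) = -200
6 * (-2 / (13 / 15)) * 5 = -69.23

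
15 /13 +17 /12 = 401 /156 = 2.57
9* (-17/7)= -21.86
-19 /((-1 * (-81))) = -19 /81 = -0.23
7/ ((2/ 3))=21/ 2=10.50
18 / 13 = 1.38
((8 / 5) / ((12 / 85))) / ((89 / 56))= 1904 / 267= 7.13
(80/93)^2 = 6400/8649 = 0.74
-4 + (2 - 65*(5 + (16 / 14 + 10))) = -7359 / 7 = -1051.29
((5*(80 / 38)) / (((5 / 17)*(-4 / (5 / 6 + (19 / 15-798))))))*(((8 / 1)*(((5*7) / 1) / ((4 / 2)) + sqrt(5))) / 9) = 360808*sqrt(5) / 57 + 6314140 / 57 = 124928.62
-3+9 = 6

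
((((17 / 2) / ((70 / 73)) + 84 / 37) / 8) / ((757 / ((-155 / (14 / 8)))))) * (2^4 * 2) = -5.21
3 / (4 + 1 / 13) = 39 / 53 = 0.74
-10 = -10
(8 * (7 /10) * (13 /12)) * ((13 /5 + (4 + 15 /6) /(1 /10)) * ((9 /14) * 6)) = 39546 /25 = 1581.84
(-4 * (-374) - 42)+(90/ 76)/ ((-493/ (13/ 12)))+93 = 115925797/ 74936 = 1547.00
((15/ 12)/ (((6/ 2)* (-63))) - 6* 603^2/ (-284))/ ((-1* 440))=-412332251/ 23617440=-17.46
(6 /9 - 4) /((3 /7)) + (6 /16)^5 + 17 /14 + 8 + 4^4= 531463117 /2064384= 257.44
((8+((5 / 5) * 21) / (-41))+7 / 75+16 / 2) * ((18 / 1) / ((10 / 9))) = 1293624 / 5125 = 252.41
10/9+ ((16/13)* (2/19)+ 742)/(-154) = -634687/171171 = -3.71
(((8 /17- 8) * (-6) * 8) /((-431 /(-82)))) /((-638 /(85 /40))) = -31488 /137489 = -0.23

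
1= 1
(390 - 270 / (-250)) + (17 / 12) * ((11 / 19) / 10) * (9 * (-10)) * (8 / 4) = 357501 / 950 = 376.32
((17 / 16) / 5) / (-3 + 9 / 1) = 17 / 480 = 0.04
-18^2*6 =-1944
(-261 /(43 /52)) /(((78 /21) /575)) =-2101050 /43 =-48861.63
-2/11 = -0.18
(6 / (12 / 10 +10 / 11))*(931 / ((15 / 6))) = 30723 / 29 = 1059.41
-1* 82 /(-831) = 82 /831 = 0.10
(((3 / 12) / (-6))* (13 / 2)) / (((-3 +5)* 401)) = -13 / 38496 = -0.00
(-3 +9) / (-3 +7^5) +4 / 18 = 16831 / 75618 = 0.22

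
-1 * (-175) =175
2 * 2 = 4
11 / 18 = 0.61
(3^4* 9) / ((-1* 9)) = -81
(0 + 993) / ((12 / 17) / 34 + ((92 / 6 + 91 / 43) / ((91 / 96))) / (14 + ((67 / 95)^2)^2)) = 1303127969161070871 / 1722823137231338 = 756.39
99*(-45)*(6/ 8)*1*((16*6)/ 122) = -160380/ 61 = -2629.18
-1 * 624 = -624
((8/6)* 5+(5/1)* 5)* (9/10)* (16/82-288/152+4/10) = -7593/205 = -37.04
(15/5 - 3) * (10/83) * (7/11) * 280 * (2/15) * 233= 0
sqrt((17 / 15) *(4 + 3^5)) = sqrt(62985) / 15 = 16.73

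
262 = 262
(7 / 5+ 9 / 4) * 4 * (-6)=-438 / 5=-87.60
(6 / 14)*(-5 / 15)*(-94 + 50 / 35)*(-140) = -12960 / 7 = -1851.43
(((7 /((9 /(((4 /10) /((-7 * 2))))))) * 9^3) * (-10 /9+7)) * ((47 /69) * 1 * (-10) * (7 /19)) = 104622 /437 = 239.41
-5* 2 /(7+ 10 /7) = -70 /59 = -1.19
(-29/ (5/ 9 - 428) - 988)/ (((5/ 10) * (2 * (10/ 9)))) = -6841035/ 7694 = -889.14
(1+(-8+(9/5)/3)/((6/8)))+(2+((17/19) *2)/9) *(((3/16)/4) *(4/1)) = -4819/570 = -8.45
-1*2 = -2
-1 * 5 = -5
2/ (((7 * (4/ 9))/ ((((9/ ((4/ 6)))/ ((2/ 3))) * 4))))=729/ 14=52.07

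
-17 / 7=-2.43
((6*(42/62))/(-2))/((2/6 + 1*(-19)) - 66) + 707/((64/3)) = 8356425/251968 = 33.16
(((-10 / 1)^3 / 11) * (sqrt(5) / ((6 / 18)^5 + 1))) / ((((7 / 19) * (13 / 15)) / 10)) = -173137500 * sqrt(5) / 61061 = -6340.34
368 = 368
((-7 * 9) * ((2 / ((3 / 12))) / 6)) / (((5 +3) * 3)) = -7 / 2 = -3.50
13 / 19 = 0.68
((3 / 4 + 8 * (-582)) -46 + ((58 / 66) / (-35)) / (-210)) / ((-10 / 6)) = 2820.75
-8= -8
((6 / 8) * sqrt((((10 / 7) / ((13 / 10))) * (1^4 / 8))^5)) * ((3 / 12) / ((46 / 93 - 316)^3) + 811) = 768283064854345453125 * sqrt(182) / 2436706853967699948544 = 4.25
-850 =-850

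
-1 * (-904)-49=855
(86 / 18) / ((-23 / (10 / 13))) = -430 / 2691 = -0.16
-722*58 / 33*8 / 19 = -17632 / 33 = -534.30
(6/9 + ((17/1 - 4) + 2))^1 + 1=50/3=16.67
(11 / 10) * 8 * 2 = 88 / 5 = 17.60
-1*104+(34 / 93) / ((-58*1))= -280505 / 2697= -104.01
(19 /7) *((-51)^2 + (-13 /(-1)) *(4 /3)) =149245 /21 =7106.90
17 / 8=2.12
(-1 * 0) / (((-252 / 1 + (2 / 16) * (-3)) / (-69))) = 0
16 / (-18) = -8 / 9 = -0.89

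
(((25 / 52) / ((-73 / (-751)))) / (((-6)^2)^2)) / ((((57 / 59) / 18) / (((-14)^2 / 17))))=54278525 / 66209832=0.82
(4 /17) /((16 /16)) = 4 /17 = 0.24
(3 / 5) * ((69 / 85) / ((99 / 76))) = 0.37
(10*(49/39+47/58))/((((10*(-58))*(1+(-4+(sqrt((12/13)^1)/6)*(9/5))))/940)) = 5493125*sqrt(39)/31683834+27465625/2437218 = 12.35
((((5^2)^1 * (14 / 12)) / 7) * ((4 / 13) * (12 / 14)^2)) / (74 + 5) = 600 / 50323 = 0.01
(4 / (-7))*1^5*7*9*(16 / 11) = -576 / 11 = -52.36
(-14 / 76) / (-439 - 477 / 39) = 13 / 31844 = 0.00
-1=-1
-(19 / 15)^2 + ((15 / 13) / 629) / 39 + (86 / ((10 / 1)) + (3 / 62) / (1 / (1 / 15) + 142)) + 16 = 23.00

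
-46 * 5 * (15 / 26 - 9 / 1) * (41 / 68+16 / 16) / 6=517.57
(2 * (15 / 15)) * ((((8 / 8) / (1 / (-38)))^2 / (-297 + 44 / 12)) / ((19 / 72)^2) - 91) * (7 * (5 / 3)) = -124502 / 33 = -3772.79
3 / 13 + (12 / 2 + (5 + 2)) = 172 / 13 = 13.23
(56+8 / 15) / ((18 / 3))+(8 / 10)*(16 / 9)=488 / 45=10.84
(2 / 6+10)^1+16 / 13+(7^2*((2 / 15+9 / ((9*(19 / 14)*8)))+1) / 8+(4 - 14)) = 358443 / 39520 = 9.07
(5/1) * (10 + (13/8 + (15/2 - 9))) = 405/8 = 50.62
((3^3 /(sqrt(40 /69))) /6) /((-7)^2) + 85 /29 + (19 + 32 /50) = 9 * sqrt(690) /1960 + 16364 /725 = 22.69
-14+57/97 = -1301/97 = -13.41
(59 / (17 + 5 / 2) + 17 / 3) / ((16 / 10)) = 5.43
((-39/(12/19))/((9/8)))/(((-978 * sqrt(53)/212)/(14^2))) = 320.33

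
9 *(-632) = -5688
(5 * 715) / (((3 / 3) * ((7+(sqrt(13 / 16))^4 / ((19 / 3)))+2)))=17388800 / 44283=392.67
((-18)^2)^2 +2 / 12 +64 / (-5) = 3148901 / 30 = 104963.37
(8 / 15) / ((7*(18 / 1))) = 0.00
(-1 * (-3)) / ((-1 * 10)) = -3 / 10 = -0.30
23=23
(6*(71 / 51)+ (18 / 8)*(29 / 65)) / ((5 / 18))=372213 / 11050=33.68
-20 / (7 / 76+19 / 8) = -608 / 75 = -8.11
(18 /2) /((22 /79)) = 711 /22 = 32.32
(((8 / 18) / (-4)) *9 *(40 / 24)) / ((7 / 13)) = -65 / 21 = -3.10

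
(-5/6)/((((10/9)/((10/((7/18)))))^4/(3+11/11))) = -2295825120/2401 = -956195.39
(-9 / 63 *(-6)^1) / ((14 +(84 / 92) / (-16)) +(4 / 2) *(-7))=-736 / 49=-15.02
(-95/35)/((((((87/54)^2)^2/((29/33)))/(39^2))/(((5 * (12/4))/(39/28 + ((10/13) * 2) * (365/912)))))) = -22479727551840/5590129523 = -4021.32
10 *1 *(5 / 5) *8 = 80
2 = 2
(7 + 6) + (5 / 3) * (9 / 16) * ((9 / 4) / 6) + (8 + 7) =3629 / 128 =28.35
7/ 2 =3.50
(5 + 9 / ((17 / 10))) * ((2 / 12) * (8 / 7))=100 / 51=1.96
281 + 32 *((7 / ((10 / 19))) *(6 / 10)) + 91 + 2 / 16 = 125497 / 200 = 627.48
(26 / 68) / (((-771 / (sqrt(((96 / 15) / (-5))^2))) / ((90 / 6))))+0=-208 / 21845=-0.01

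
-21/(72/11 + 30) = -77/134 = -0.57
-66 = -66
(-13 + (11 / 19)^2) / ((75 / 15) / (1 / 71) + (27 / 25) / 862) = -98526600 / 2761749997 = -0.04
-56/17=-3.29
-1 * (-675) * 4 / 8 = 675 / 2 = 337.50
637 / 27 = 23.59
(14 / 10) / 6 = 7 / 30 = 0.23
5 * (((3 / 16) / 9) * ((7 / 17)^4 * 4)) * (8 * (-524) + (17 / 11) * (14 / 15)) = -830076121 / 16537158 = -50.19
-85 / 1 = -85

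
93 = 93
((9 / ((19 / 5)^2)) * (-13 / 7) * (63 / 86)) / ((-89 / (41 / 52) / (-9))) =-747225 / 11052376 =-0.07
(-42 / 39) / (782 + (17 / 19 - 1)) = -133 / 96564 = -0.00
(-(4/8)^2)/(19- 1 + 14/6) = -3/244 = -0.01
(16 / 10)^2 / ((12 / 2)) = 32 / 75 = 0.43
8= 8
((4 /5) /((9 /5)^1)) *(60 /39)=80 /117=0.68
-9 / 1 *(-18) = 162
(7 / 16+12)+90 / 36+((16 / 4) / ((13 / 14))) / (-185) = 14.91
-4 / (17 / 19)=-76 / 17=-4.47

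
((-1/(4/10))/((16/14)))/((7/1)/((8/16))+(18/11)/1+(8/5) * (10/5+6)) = -1925/25024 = -0.08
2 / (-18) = -0.11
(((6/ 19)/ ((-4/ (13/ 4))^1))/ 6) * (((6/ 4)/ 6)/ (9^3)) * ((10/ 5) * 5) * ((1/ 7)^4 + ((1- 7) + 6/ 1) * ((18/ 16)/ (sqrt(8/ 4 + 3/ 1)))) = -0.00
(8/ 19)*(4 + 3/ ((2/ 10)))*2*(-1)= -16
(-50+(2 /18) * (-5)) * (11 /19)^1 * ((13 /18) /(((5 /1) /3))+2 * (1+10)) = -656.60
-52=-52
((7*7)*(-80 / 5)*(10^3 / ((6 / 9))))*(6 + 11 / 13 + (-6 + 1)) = -28224000 / 13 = -2171076.92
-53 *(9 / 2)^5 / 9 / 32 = -347733 / 1024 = -339.58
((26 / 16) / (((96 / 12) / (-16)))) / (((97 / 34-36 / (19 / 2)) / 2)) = 4199 / 605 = 6.94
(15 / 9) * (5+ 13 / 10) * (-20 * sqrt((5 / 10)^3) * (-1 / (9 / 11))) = 385 * sqrt(2) / 6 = 90.75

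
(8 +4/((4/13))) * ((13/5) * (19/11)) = 5187/55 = 94.31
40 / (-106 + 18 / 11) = -110 / 287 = -0.38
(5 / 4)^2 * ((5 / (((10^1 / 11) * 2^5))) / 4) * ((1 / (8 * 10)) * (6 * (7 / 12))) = 385 / 131072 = 0.00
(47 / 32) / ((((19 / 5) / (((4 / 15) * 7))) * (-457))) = -0.00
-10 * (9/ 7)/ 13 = -90/ 91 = -0.99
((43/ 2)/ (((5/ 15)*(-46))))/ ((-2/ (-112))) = -1806/ 23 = -78.52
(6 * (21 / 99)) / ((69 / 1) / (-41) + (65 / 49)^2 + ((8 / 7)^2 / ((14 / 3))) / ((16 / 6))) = 689087 / 98384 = 7.00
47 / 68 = 0.69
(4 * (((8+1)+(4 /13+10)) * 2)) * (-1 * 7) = -14056 /13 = -1081.23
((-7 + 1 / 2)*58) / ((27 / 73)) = -27521 / 27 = -1019.30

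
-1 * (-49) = 49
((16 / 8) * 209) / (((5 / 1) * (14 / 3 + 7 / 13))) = 16302 / 1015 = 16.06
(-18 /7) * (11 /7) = -198 /49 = -4.04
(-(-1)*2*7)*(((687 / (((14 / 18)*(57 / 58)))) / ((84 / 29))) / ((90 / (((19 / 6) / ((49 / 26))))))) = 2503657 / 30870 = 81.10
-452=-452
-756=-756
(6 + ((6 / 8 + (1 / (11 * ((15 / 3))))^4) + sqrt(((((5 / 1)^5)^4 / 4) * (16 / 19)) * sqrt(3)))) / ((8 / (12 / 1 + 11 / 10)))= 32365761149 / 2928200000 + 255859375 * sqrt(19) * 3^(1 / 4) / 152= 9656402.46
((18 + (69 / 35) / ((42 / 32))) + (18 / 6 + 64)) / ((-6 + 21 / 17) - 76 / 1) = -360281 / 336385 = -1.07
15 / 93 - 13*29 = -11682 / 31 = -376.84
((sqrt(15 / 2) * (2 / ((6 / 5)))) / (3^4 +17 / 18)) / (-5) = -3 * sqrt(30) / 1475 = -0.01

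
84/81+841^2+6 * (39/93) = 707284.55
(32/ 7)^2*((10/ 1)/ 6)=5120/ 147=34.83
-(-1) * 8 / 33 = 8 / 33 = 0.24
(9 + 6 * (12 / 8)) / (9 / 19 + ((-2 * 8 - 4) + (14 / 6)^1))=-513 / 490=-1.05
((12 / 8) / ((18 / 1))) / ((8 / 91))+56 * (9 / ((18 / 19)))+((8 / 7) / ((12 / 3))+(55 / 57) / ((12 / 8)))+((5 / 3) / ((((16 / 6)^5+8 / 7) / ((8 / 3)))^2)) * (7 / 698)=1193402888349824837 / 2235352121442720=533.88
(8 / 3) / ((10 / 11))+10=194 / 15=12.93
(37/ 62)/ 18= 37/ 1116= 0.03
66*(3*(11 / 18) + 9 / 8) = 781 / 4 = 195.25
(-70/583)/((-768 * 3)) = 35/671616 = 0.00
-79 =-79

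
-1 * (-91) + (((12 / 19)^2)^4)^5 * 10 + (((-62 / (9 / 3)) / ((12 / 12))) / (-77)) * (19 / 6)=89940664667972211191894586738439632030067186352044669732 / 979213230445533679718223602230045996084877775583342293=91.85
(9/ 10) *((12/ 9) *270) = 324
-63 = -63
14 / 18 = 7 / 9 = 0.78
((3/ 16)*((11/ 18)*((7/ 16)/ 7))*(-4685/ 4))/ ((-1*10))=10307/ 12288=0.84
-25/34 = -0.74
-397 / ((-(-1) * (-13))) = 397 / 13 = 30.54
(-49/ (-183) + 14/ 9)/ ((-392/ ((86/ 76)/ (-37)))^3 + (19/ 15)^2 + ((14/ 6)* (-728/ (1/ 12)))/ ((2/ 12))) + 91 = 209106668721096354942552/ 2297875480451586431647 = 91.00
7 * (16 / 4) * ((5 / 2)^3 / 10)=175 / 4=43.75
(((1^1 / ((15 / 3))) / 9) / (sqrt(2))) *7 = 7 *sqrt(2) / 90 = 0.11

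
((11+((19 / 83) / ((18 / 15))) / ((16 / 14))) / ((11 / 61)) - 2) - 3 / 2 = 2560445 / 43824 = 58.43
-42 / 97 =-0.43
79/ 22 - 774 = -16949/ 22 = -770.41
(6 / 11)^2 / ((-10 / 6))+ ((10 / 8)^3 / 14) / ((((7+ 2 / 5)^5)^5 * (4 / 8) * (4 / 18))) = -155158247925030427594166538976562013155244651 / 869173518468920450875865514121801156920818560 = -0.18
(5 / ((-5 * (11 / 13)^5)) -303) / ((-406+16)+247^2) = -49169746 / 9762750569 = -0.01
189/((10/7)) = 1323/10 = 132.30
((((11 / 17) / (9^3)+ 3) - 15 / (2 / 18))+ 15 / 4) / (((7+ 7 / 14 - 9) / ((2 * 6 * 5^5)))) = 39734781250 / 12393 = 3206227.81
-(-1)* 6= 6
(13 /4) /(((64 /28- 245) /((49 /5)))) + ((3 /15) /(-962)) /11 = -23595967 /179788180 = -0.13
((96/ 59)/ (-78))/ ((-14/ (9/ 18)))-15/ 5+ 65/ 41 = -311238/ 220129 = -1.41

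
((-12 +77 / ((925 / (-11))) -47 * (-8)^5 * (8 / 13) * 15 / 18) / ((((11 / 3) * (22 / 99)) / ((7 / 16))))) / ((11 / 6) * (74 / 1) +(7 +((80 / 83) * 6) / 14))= 284418387922473 / 95964502400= 2963.79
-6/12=-1/2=-0.50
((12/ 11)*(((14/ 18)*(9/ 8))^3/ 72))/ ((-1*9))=-343/ 304128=-0.00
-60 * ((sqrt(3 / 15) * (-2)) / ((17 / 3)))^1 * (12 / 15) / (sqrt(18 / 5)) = 3.99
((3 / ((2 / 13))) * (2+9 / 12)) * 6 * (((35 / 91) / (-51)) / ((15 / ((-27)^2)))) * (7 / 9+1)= -209.65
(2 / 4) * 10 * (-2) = -10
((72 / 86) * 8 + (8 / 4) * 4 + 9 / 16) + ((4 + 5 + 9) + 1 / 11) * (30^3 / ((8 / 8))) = 3696739489 / 7568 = 488469.81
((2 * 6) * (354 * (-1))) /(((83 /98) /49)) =-20398896 /83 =-245769.83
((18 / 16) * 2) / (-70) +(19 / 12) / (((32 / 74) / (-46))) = -566023 / 3360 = -168.46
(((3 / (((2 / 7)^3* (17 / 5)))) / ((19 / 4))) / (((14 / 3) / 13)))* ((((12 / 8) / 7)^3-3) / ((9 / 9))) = -66.34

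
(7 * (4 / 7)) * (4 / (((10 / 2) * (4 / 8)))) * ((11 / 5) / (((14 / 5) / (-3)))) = -528 / 35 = -15.09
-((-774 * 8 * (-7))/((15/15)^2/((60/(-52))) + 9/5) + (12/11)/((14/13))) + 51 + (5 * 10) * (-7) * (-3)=-3491181/77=-45340.01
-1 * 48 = -48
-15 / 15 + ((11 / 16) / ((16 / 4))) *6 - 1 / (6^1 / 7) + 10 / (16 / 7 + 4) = 481 / 1056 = 0.46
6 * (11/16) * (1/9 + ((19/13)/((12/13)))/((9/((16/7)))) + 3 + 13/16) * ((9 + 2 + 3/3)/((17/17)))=143891/672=214.12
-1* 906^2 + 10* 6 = -820776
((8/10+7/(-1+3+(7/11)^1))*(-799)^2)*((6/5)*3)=5757100218/725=7940827.89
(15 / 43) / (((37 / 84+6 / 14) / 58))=73080 / 3139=23.28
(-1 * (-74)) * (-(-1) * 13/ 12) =481/ 6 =80.17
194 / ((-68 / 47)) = -4559 / 34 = -134.09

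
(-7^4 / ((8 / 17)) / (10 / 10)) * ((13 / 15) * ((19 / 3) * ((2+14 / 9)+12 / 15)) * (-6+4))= 494008151 / 2025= 243954.64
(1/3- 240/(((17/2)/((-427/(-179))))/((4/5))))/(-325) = 0.16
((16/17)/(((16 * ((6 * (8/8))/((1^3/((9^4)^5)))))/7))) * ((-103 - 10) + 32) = -7/15309652800293910342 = -0.00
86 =86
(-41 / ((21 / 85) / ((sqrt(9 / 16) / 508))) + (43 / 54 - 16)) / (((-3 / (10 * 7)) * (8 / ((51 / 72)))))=504308995 / 15800832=31.92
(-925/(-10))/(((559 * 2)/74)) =6845/1118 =6.12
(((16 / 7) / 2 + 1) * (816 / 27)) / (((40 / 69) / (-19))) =-14858 / 7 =-2122.57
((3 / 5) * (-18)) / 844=-27 / 2110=-0.01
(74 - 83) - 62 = -71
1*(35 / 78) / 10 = 7 / 156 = 0.04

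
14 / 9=1.56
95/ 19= 5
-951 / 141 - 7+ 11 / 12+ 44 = 17581 / 564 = 31.17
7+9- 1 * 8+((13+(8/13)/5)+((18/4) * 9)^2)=431957/260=1661.37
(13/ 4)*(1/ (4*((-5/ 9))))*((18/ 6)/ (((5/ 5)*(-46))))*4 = 351/ 920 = 0.38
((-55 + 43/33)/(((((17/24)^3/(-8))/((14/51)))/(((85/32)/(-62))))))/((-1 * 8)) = 2976960/1675333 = 1.78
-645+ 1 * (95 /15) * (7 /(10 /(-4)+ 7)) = -17149 /27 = -635.15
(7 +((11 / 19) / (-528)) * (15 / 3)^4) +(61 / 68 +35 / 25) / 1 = 667583 / 77520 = 8.61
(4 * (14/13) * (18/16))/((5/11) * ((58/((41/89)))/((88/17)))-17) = -138908/170391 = -0.82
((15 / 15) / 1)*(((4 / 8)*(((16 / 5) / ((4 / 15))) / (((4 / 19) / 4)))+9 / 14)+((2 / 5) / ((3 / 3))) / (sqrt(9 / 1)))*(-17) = -409751 / 210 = -1951.20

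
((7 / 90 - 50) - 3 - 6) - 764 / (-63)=-9827 / 210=-46.80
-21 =-21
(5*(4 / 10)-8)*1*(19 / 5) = -114 / 5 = -22.80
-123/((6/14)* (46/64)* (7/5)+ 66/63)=-413280/4969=-83.17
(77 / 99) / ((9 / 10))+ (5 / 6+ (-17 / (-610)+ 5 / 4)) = 294029 / 98820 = 2.98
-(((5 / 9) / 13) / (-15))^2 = -1 / 123201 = -0.00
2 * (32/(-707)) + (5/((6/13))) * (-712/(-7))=2336948/2121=1101.81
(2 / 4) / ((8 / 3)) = 3 / 16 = 0.19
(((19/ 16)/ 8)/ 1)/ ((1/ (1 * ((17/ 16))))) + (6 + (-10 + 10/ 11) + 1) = -43551/ 22528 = -1.93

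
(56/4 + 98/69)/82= 532/2829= 0.19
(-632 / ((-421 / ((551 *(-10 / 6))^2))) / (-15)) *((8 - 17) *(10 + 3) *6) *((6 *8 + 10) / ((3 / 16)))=23147900372480 / 1263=18327712092.22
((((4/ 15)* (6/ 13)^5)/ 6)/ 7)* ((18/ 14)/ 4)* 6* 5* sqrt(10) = 23328* sqrt(10)/ 18193357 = 0.00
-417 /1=-417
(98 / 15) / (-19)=-98 / 285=-0.34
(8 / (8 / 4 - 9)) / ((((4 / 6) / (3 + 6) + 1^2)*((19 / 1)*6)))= -36 / 3857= -0.01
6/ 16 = 3/ 8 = 0.38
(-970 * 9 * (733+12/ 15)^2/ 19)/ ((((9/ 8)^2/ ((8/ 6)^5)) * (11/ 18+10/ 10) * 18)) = -19016674574336/ 669465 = -28405778.61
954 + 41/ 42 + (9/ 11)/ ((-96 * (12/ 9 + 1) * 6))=14118359/ 14784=954.98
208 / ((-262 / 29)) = -3016 / 131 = -23.02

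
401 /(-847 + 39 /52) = -1604 /3385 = -0.47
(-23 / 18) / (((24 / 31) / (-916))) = 1511.82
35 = 35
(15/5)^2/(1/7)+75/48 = 64.56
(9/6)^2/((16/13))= 1.83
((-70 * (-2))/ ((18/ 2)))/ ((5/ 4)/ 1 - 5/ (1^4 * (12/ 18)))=-2.49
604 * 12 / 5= 7248 / 5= 1449.60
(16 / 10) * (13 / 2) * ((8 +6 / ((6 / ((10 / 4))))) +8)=962 / 5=192.40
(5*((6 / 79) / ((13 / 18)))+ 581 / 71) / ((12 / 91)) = 4445189 / 67308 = 66.04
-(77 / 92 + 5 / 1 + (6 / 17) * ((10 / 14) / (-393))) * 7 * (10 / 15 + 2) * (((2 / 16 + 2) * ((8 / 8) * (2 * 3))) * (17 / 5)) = -4722.75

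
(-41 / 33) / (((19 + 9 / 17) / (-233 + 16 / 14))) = 377077 / 25564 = 14.75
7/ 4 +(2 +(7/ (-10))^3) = 3407/ 1000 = 3.41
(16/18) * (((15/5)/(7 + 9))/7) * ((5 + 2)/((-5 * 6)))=-1/180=-0.01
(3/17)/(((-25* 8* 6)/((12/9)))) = -1/5100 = -0.00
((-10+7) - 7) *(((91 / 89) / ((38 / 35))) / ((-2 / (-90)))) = -423.79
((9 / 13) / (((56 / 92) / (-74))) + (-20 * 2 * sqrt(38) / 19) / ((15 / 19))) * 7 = -7659 / 13-56 * sqrt(38) / 3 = -704.22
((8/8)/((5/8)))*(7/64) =7/40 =0.18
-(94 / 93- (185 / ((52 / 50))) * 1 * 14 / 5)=600953 / 1209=497.07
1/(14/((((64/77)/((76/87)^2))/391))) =15138/76080389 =0.00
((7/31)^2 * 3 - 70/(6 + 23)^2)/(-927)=-0.00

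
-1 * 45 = -45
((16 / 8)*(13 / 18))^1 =13 / 9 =1.44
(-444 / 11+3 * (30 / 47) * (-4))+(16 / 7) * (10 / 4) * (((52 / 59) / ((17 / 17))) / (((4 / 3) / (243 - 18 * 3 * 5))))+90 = -60.01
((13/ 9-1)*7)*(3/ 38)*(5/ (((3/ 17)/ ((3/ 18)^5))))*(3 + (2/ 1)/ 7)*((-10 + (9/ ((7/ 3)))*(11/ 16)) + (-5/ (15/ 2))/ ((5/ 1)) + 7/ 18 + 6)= -2153237/ 670166784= -0.00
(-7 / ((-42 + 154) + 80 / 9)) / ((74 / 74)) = -63 / 1088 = -0.06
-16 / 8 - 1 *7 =-9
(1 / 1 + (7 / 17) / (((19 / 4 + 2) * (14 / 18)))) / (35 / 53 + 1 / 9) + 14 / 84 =29363 / 18768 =1.56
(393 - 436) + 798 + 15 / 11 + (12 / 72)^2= 299531 / 396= 756.39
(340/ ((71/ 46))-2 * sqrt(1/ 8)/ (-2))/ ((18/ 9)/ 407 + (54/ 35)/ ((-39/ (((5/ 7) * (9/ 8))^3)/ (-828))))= 203259056 * sqrt(2)/ 13822937489 + 12715886543360/ 981428561719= 12.98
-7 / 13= -0.54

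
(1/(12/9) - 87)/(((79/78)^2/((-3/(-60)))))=-104949/24964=-4.20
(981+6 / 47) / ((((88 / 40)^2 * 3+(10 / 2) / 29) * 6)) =11143975 / 1001288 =11.13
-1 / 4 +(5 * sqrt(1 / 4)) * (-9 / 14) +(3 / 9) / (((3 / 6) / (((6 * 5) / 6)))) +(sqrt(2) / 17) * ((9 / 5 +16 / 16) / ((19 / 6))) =84 * sqrt(2) / 1615 +31 / 21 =1.55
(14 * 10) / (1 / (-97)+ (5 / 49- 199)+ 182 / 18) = -1497195 / 2019044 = -0.74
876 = 876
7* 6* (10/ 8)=105/ 2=52.50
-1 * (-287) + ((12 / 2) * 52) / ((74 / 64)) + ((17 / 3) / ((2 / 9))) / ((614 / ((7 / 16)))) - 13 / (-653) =264357532997 / 474715328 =556.88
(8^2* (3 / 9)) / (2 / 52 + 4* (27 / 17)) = 28288 / 8475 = 3.34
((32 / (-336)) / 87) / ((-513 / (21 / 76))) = 1 / 1695978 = 0.00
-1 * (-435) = 435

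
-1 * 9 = -9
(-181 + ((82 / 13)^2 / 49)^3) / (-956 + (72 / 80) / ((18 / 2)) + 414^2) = -1024803279479970 / 967876921047932441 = -0.00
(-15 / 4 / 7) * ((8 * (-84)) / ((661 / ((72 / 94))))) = 12960 / 31067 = 0.42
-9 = -9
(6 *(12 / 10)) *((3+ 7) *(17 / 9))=136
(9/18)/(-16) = -0.03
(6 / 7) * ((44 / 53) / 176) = 3 / 742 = 0.00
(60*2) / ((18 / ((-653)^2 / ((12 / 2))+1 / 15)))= 4264094 / 9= 473788.22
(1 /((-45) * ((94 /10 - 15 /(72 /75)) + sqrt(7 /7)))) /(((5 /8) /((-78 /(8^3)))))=-0.00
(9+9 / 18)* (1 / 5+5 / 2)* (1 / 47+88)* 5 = 2122281 / 188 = 11288.73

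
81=81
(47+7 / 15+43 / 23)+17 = 22886 / 345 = 66.34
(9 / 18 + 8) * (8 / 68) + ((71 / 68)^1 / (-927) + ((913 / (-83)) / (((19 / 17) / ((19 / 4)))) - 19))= -1020413 / 15759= -64.75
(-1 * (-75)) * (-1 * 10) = -750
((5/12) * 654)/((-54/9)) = -45.42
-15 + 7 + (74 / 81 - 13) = -20.09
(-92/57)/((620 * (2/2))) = -23/8835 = -0.00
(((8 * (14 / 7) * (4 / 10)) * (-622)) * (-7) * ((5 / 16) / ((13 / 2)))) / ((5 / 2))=34832 / 65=535.88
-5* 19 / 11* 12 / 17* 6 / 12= -570 / 187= -3.05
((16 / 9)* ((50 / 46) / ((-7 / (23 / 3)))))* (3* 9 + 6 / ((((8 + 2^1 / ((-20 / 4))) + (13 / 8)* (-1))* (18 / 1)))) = -7759600 / 135513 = -57.26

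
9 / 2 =4.50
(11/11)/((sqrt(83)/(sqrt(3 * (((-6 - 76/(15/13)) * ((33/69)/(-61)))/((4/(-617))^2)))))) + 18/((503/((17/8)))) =153/2012 + 47509 * sqrt(1164490)/2328980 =22.09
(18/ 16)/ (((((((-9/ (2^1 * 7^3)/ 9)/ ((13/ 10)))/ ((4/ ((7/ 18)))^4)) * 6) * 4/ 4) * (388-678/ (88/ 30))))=-1441110528/ 120785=-11931.20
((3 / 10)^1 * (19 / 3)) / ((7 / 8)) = 76 / 35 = 2.17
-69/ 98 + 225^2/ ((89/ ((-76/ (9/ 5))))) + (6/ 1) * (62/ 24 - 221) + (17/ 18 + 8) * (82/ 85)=-84469793704/ 3336165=-25319.43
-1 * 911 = -911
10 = 10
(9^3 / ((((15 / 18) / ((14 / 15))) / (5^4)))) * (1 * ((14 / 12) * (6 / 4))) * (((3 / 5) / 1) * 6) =3214890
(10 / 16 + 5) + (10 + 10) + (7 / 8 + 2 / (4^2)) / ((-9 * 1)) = 25.51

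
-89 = -89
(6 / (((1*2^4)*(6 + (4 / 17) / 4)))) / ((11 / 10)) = 255 / 4532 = 0.06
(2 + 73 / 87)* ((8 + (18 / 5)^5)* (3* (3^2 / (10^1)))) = 2128042332 / 453125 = 4696.37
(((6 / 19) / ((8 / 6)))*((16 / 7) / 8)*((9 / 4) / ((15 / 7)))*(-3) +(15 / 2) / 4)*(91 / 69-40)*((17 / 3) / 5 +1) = -4494596 / 32775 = -137.13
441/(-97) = -441/97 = -4.55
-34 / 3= -11.33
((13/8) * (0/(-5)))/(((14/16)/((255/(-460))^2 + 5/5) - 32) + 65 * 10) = 0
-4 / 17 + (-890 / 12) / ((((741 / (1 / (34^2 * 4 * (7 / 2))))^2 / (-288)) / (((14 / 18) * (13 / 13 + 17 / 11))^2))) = -35252693478584 / 149823947654667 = -0.24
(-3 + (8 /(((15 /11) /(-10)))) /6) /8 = -115 /72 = -1.60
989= 989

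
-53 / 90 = -0.59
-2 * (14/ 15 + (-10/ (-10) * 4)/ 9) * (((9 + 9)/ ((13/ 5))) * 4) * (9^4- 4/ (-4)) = -6509504/ 13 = -500731.08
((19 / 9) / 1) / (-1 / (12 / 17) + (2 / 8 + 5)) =38 / 69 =0.55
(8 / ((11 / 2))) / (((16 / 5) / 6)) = 2.73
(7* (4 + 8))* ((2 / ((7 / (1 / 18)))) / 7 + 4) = 7060 / 21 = 336.19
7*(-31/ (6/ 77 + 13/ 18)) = -300762/ 1109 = -271.20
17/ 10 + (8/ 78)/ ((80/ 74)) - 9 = -281/ 39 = -7.21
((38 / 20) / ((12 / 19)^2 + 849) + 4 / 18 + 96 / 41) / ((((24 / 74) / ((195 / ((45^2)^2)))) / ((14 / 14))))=465492423877 / 1237268754495000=0.00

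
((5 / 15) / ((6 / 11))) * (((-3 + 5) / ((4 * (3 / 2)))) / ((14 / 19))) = 209 / 756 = 0.28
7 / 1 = 7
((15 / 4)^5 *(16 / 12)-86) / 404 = 231109 / 103424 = 2.23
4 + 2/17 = 70/17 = 4.12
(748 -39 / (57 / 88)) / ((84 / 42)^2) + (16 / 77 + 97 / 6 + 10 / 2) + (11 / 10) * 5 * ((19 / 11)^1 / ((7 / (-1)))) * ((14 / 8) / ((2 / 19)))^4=-103481.23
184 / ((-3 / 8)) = -1472 / 3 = -490.67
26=26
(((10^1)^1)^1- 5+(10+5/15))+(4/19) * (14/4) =916/57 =16.07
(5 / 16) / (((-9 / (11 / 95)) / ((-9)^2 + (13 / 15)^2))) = -101167 / 307800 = -0.33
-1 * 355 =-355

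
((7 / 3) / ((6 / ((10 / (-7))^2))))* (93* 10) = 738.10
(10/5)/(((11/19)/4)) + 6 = 218/11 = 19.82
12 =12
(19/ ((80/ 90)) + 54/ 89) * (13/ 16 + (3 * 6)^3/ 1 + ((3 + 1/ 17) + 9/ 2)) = 24862881231/ 193664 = 128381.53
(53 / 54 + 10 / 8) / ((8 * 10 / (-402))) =-16147 / 1440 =-11.21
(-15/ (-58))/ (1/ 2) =15/ 29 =0.52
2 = 2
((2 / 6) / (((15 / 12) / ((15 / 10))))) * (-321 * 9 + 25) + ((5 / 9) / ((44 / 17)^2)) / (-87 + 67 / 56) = -11989046339 / 10465290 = -1145.60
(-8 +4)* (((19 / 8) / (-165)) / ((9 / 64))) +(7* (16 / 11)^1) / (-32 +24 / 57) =646 / 7425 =0.09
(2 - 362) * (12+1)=-4680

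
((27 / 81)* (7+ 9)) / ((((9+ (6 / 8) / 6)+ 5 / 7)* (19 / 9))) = 2688 / 10469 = 0.26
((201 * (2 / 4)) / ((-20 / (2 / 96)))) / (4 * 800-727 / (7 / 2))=-469 / 13405440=-0.00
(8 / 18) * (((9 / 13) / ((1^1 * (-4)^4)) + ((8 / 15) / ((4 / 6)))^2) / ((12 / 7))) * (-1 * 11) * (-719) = 2960425699 / 2246400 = 1317.85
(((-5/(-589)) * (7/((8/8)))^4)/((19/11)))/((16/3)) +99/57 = 707157/179056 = 3.95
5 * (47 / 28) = 235 / 28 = 8.39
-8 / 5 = -1.60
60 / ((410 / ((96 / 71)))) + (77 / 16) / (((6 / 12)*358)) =1873811 / 8337104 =0.22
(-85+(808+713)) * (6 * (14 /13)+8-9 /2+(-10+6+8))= 260634 /13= 20048.77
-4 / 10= -2 / 5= -0.40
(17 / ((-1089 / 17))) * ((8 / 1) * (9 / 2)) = -1156 / 121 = -9.55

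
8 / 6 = 4 / 3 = 1.33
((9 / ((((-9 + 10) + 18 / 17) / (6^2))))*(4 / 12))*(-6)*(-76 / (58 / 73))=30106.78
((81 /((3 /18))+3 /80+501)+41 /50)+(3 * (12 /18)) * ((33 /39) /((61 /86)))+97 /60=943854017 /951600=991.86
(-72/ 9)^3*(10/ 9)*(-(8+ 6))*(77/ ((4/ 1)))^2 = 2951324.44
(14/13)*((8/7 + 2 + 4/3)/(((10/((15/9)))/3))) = 94/39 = 2.41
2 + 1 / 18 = 37 / 18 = 2.06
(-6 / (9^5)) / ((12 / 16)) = -0.00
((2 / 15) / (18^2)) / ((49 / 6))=1 / 19845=0.00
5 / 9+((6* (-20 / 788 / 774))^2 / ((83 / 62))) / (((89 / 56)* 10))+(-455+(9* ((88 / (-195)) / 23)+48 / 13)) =-357344051529943698 / 792462381343165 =-450.93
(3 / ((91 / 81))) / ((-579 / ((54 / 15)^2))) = -26244 / 439075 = -0.06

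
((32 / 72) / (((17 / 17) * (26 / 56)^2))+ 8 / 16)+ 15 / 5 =16919 / 3042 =5.56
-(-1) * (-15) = -15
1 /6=0.17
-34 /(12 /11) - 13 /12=-129 /4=-32.25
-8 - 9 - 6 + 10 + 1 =-12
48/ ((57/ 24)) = 384/ 19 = 20.21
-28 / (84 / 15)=-5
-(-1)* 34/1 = 34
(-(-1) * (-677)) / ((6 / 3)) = -677 / 2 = -338.50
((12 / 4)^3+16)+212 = 255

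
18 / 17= 1.06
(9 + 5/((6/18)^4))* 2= 828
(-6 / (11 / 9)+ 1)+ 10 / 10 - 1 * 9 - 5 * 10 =-681 / 11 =-61.91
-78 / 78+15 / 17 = -2 / 17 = -0.12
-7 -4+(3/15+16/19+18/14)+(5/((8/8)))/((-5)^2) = -8.47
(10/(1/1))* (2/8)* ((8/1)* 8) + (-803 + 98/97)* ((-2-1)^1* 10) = 2349310/97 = 24219.69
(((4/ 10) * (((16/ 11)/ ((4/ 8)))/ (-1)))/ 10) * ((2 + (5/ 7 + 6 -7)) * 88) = -3072/ 175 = -17.55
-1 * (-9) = 9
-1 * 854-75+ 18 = -911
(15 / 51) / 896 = 5 / 15232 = 0.00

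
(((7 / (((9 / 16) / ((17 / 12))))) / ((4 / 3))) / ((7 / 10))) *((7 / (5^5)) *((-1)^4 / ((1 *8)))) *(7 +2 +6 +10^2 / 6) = 2261 / 13500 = 0.17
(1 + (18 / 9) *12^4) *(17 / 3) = 705041 / 3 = 235013.67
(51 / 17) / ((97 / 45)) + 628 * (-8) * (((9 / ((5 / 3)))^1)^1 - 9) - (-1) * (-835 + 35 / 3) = 25119787 / 1455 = 17264.46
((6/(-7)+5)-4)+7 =7.14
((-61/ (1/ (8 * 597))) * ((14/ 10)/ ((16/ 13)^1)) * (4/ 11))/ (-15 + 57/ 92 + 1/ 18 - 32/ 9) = 87109464/ 12925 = 6739.61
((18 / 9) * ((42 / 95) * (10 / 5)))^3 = 4741632 / 857375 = 5.53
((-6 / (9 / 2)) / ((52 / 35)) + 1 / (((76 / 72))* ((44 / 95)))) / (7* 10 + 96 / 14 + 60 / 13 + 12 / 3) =6895 / 513348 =0.01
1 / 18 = 0.06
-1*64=-64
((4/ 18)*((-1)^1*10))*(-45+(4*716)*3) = -56980/ 3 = -18993.33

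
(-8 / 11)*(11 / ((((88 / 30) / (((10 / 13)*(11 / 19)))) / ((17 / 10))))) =-510 / 247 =-2.06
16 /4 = 4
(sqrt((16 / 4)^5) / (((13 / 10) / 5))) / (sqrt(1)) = 1600 / 13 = 123.08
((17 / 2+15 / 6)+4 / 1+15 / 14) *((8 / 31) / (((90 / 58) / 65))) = 173.73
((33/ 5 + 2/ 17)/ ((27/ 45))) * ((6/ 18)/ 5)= 571/ 765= 0.75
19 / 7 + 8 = 75 / 7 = 10.71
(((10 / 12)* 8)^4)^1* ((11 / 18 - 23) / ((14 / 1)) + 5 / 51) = -257240000 / 86751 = -2965.27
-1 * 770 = -770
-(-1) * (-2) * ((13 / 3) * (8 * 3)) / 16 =-13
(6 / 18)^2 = 1 / 9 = 0.11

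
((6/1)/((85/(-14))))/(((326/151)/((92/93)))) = -194488/429505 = -0.45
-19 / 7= -2.71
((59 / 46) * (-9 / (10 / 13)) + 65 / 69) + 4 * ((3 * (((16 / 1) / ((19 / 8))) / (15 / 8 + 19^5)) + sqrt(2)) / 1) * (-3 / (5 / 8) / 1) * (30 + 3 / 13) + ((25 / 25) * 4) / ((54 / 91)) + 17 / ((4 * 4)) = -37728 * sqrt(2) / 65 - 1523093387596787 / 243073078344720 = -827.12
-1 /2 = -0.50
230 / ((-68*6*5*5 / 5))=-23 / 204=-0.11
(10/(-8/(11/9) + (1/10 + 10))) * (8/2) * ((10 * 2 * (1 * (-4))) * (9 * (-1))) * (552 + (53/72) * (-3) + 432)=3110316000/391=7954772.38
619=619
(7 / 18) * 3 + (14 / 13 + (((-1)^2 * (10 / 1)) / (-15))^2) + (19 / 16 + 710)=1336375 / 1872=713.88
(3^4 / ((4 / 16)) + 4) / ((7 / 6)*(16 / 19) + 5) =18696 / 341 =54.83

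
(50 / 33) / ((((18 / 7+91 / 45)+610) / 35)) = 183750 / 2129567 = 0.09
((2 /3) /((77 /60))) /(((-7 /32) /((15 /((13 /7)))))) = -19200 /1001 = -19.18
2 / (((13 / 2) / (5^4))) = 192.31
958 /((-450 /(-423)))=22513 /25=900.52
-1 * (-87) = 87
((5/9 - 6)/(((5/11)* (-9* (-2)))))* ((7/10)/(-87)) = 3773/704700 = 0.01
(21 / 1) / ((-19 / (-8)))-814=-15298 / 19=-805.16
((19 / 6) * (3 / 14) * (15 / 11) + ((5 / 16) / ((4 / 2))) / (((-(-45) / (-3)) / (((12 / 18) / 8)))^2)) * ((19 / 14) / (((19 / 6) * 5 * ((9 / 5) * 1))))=14774477 / 335301120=0.04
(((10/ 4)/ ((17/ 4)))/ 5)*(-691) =-1382/ 17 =-81.29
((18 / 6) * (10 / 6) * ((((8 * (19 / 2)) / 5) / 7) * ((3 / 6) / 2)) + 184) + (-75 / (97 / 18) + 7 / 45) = 5284558 / 30555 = 172.95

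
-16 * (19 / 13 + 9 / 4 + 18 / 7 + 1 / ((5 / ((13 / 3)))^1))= -156148 / 1365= -114.39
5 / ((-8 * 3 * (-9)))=5 / 216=0.02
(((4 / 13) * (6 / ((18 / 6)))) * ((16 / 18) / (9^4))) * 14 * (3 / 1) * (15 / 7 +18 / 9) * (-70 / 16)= -16240 / 255879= -0.06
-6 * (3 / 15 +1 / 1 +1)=-13.20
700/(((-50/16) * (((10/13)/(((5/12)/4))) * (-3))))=91/9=10.11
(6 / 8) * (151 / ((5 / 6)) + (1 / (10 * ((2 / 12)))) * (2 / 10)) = 13599 / 100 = 135.99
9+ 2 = 11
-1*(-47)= 47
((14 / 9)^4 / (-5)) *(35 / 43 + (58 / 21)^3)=-975962512 / 38086605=-25.62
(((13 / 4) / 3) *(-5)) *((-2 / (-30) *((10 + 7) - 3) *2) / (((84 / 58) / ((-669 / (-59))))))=-84071 / 1062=-79.16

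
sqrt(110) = 10.49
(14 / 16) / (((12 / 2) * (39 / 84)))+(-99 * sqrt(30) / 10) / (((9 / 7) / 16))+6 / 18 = 101 / 156 - 616 * sqrt(30) / 5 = -674.15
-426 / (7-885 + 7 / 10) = 4260 / 8773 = 0.49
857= 857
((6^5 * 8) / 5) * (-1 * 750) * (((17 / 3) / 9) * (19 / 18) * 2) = -12403200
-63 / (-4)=63 / 4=15.75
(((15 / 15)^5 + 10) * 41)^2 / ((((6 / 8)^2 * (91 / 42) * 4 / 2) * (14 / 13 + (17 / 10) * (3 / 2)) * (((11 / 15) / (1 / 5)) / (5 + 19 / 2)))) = 2092640 / 23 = 90984.35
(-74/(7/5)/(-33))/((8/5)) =925/924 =1.00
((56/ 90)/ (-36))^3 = -343/ 66430125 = -0.00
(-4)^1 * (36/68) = -36/17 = -2.12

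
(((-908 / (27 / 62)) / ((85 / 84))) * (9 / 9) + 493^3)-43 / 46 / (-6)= 8433008782129 / 70380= 119821096.65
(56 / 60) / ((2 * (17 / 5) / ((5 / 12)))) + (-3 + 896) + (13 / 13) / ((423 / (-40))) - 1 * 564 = 9462281 / 28764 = 328.96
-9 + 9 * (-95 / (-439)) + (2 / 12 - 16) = -60281 / 2634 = -22.89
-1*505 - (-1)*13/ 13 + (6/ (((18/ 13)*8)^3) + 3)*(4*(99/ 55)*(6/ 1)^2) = 527509/ 1920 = 274.74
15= 15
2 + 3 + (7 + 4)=16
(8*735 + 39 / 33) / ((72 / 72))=64693 / 11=5881.18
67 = 67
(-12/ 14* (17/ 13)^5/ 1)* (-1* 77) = 93710562/ 371293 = 252.39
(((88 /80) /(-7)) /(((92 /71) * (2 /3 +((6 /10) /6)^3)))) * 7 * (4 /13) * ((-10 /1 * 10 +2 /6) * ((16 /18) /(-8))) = -78100 /18027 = -4.33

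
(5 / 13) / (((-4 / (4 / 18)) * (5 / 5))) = -5 / 234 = -0.02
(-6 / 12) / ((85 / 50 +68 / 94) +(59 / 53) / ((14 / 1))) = -87185 / 436434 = -0.20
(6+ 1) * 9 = 63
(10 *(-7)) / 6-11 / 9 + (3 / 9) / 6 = -77 / 6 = -12.83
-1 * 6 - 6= -12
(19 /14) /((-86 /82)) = -779 /602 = -1.29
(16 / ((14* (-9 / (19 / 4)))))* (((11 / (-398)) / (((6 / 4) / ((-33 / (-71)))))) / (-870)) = -2299 / 387205245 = -0.00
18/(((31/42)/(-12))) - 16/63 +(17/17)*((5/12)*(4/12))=-2287043/7812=-292.76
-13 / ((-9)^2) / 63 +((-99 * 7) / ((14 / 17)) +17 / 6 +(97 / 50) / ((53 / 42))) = -5660246114 / 6761475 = -837.13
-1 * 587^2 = -344569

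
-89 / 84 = -1.06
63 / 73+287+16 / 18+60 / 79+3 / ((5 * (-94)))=7062303991 / 24394410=289.51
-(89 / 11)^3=-704969 / 1331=-529.65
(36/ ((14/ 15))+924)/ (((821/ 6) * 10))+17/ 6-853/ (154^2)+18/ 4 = 2336742361/ 292062540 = 8.00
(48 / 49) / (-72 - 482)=-0.00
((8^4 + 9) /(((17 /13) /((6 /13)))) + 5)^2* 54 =32984886150 /289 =114134554.15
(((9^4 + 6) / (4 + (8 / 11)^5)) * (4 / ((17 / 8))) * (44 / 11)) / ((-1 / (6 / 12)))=-16921950672 / 2877131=-5881.54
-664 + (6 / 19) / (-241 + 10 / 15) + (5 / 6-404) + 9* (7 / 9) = -87139447 / 82194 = -1060.17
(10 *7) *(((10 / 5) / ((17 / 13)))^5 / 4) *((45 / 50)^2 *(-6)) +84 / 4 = -690.70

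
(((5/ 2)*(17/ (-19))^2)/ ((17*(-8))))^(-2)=33362176/ 7225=4617.60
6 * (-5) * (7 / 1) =-210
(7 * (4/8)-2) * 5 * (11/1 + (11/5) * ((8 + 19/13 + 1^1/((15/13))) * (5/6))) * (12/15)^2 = 140096/975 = 143.69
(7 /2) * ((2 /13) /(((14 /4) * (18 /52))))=4 /9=0.44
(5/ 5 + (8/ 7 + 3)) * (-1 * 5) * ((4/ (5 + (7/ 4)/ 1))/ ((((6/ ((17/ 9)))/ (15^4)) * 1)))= -1700000/ 7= -242857.14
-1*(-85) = 85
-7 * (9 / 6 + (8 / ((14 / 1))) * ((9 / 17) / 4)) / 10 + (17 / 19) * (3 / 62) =-42441 / 40052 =-1.06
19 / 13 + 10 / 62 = 654 / 403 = 1.62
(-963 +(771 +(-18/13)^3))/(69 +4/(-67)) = -28652952/10147943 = -2.82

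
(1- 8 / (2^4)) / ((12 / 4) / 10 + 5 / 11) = 55 / 83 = 0.66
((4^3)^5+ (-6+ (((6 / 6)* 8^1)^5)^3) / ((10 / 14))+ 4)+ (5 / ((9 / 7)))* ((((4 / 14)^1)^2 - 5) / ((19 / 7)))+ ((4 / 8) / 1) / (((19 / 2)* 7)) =294816280077071504 / 5985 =49259194666177.36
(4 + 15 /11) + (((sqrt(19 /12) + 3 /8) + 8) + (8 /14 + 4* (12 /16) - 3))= sqrt(57) /6 + 8815 /616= 15.57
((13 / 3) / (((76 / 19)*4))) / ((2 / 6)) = 13 / 16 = 0.81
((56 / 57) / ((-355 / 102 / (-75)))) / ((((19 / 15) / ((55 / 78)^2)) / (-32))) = -1151920000 / 4331639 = -265.93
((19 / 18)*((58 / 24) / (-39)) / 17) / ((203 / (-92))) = 437 / 250614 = 0.00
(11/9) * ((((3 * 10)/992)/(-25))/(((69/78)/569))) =-81367/85560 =-0.95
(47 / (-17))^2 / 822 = 2209 / 237558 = 0.01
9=9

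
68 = 68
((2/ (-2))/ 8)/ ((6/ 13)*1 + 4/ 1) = -0.03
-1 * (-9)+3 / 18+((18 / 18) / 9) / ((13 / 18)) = 727 / 78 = 9.32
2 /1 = 2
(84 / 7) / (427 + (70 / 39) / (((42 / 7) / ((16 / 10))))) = 1404 / 50015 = 0.03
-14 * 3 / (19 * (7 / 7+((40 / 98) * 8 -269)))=343 / 41078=0.01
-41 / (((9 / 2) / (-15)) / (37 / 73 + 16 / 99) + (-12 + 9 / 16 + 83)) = -15845680 / 27484027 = -0.58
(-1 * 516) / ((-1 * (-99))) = -172 / 33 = -5.21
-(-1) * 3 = 3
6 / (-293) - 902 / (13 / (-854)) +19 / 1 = 225772537 / 3809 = 59273.44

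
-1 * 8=-8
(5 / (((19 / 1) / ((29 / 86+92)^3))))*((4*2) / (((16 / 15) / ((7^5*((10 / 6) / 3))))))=350674790675131125 / 24170128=14508602961.27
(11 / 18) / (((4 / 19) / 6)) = 209 / 12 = 17.42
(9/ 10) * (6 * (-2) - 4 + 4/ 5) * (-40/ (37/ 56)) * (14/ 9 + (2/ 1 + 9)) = 1923712/ 185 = 10398.44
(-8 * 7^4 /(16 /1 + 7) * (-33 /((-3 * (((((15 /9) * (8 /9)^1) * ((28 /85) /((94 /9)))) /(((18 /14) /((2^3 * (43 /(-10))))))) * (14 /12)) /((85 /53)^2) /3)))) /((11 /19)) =932851576125 /11112404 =83946.87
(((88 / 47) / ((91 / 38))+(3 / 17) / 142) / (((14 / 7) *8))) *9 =0.44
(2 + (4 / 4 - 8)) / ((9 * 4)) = -5 / 36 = -0.14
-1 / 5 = -0.20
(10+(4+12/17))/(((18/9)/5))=625/17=36.76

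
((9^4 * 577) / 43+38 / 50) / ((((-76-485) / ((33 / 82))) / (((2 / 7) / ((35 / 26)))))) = -2460724292 / 183572375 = -13.40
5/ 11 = 0.45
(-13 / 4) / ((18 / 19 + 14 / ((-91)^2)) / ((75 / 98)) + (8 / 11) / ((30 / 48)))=-34437975 / 25470752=-1.35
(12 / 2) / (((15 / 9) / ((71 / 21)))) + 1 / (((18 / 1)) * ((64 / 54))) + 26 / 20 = 30281 / 2240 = 13.52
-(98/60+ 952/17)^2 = -2989441/900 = -3321.60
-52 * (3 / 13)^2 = -36 / 13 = -2.77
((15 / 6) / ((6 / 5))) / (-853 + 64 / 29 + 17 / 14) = -5075 / 2069574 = -0.00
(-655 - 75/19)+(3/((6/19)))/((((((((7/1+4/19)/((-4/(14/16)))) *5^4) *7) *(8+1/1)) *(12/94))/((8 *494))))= -1428481219768/2152355625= -663.68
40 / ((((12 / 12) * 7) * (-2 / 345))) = -6900 / 7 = -985.71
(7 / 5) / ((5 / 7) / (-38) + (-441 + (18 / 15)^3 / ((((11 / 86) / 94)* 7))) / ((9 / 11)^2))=-418950 / 116046187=-0.00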